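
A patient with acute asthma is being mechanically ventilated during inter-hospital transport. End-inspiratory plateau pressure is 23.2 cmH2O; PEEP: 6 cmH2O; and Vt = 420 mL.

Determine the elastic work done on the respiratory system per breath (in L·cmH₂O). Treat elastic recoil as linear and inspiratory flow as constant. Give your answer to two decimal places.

3.61

Elastic work ≈ ½ × (Pplat − PEEP) × Vt = 0.5 × (23.2 − 6) × 0.420 L = 0.5 × 17.2 × 0.420 = 3.612 L·cmH2O.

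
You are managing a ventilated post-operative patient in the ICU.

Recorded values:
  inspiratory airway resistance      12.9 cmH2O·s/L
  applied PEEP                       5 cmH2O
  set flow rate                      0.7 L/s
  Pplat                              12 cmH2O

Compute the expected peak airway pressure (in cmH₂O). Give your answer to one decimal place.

PIP = Pplat + Raw × flow = 12 + 12.9 × 0.7 = 12 + 9.03 = 21.03 cmH2O.

21.0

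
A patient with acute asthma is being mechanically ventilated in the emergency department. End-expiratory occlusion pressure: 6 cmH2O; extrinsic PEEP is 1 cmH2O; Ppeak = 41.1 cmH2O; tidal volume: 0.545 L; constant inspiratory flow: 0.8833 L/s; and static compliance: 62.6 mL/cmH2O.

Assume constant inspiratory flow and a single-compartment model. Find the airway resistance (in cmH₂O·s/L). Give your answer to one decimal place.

29.9

Total PEEP = 6 cmH2O (set 1 + intrinsic 5); this is the baseline alveolar pressure.
Equation of motion (constant flow): PIP = Vt/C + R·V̇ + PEEP.
R·V̇ = PIP − Vt/C − PEEP = 41.1 − 545/62.6 − 6 = 41.1 − 8.706 − 6 = 26.394 cmH2O.
R = 26.394 / 0.8833 = 29.881 cmH2O·s/L.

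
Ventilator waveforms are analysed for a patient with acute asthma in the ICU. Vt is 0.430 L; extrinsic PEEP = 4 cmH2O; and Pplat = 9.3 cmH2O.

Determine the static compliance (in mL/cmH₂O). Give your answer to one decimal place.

Cstat = Vt / (Pplat − PEEP) = 430 / (9.3 − 4) = 430 / 5.3 = 81.132 mL/cmH2O.

81.1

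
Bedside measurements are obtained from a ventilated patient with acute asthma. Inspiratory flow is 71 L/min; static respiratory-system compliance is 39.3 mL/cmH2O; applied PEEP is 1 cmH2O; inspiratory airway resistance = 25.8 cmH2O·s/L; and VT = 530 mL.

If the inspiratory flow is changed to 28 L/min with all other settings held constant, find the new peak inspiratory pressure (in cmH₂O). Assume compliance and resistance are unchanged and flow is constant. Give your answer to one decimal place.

26.5

Flow: 71 L/min ÷ 60 = 1.1833 L/s.
New flow: 28 L/min ÷ 60 = 0.4667 L/s.
PIP = Vt/C + R·V̇ + PEEP (constant-flow equation of motion).
Only the resistive term changes: ΔPIP = R × ΔV̇ = 25.8 × (0.4667 − 1.1833) = 25.8 × -0.7166 = -18.488 cmH2O.
Original PIP = 530/39.3 + 25.8×1.1833 + 1 = 45.015 cmH2O; new PIP = 45.015 + (-18.488) = 26.527 cmH2O.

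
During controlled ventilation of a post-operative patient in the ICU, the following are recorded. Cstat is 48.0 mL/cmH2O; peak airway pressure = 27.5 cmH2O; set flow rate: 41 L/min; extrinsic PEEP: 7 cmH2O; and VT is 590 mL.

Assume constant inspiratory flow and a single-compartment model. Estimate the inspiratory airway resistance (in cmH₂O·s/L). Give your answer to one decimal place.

Flow: 41 L/min ÷ 60 = 0.6833 L/s.
Equation of motion (constant flow): PIP = Vt/C + R·V̇ + PEEP.
R·V̇ = PIP − Vt/C − PEEP = 27.5 − 590/48.0 − 7 = 27.5 − 12.292 − 7 = 8.208 cmH2O.
R = 8.208 / 0.6833 = 12.012 cmH2O·s/L.

12.0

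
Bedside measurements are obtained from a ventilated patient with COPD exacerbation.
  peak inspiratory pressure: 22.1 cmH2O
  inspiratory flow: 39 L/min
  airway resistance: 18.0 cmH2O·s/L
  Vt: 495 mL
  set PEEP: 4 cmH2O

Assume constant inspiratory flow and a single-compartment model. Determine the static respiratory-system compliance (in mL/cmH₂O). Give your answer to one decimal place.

Flow: 39 L/min ÷ 60 = 0.65 L/s.
Equation of motion (constant flow): PIP = Vt/C + R·V̇ + PEEP.
Vt/C = PIP − R·V̇ − PEEP = 22.1 − 18.0×0.65 − 4 = 22.1 − 11.7 − 4 = 6.4 cmH2O.
C = Vt / 6.4 = 495 / 6.4 = 77.344 mL/cmH2O.

77.3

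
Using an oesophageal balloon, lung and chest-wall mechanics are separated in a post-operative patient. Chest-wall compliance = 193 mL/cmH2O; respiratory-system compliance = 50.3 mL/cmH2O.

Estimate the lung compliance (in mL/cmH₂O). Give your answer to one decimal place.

1/CL = 1/Crs − 1/Ccw.
1/CL = 1/50.3 − 1/193 = 0.0147.
CL = 68.027 mL/cmH2O.

68.0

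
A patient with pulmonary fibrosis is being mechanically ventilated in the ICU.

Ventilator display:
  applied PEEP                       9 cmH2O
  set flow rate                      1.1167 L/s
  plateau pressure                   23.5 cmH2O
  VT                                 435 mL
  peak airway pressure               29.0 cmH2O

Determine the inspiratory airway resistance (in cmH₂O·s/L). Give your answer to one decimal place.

Raw = (PIP − Pplat) / flow = (29.0 − 23.5) / 1.1167 = 5.5 / 1.1167 = 4.925 cmH2O·s/L.

4.9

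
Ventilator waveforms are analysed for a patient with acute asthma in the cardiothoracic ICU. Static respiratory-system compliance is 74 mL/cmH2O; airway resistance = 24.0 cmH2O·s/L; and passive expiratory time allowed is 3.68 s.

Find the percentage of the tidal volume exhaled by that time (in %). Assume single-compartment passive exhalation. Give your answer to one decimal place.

τ = R × C = 24.0 × 74 mL/cmH2O = 24.0 × 0.074 L/cmH2O = 1.776 s.
Passive exhalation: V(t)/V₀ = e^(−t/τ) = e^(−3.68/1.776) = 0.1259.
Fraction exhaled = 1 − 0.1259 = 0.8741 → 87.41%.

87.4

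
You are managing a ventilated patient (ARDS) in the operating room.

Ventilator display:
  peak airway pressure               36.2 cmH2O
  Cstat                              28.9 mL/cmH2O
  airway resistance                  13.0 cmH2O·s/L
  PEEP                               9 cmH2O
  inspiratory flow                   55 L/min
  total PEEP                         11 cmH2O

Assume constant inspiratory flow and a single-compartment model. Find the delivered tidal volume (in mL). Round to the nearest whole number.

384

Flow: 55 L/min ÷ 60 = 0.9167 L/s.
Total PEEP = 11 cmH2O (set 9 + intrinsic 2); this is the baseline alveolar pressure.
Equation of motion (constant flow): PIP = Vt/C + R·V̇ + PEEP.
Vt/C = PIP − R·V̇ − PEEP = 36.2 − 11.917 − 11 = 13.283 cmH2O.
Vt = C × 13.283 = 28.9 × 13.283 = 383.88 mL.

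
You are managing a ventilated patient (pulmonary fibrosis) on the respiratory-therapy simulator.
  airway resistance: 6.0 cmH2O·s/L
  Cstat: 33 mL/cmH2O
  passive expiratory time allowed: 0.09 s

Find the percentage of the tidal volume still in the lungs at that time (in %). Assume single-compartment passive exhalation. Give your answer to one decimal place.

τ = R × C = 6.0 × 33 mL/cmH2O = 6.0 × 0.033 L/cmH2O = 0.198 s.
Passive exhalation: V(t)/V₀ = e^(−t/τ) = e^(−0.09/0.198) = 0.6347.
Fraction remaining = 0.6347 → 63.47%.

63.5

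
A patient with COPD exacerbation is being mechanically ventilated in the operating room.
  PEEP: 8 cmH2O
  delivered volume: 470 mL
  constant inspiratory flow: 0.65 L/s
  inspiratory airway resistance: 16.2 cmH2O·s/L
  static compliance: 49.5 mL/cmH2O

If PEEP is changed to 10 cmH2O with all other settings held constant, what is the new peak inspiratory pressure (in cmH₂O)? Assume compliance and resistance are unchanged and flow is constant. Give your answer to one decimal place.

PIP = Vt/C + R·V̇ + PEEP (constant-flow equation of motion).
Only the baseline term changes: ΔPIP = ΔPEEP = 10 − 8 = 2.0 cmH2O.
Original PIP = 470/49.5 + 16.2×0.65 + 8 = 28.025 cmH2O; new PIP = 28.025 + (2.0) = 30.025 cmH2O.

30.0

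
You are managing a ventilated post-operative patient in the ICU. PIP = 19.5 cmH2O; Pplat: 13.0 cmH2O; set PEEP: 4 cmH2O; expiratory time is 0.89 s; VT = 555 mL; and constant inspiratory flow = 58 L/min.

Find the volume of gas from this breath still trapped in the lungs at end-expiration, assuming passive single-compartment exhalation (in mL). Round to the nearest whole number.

65

Flow: 58 L/min ÷ 60 = 0.9667 L/s.
R = (PIP − Pplat)/V̇ = (19.5 − 13.0) / 0.9667 = 6.5/0.9667 = 6.724 cmH2O·s/L.
C = Vt/(Pplat − PEEP) = 555.0 / (13.0 − 4) = 555.0/9.0 = 61.667 mL/cmH2O.
τ = R × C = 6.724 × 0.06167 L/cmH2O = 0.4147 s.
Fraction remaining = e^(−Te/τ) = e^(−0.89/0.4147) = 0.1169.
Trapped volume = 555.0 × 0.1169 = 64.88 mL.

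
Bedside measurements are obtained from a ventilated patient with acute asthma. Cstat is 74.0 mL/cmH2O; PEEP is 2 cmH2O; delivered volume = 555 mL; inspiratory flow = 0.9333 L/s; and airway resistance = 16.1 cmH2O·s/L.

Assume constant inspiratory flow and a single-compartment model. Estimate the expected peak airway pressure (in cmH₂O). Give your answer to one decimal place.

Equation of motion (constant flow): PIP = Vt/C + R·V̇ + PEEP.
PIP = 555/74.0 + 16.1×0.9333 + 2 = 7.5 + 15.026 + 2 = 24.526 cmH2O.

24.5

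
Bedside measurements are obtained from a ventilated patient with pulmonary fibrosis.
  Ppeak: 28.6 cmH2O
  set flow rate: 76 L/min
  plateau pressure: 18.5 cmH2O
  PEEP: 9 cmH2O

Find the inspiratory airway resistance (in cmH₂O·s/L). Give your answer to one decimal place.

8.0

Flow: 76 L/min ÷ 60 = 1.2667 L/s.
Raw = (PIP − Pplat) / flow = (28.6 − 18.5) / 1.2667 = 10.1 / 1.2667 = 7.973 cmH2O·s/L.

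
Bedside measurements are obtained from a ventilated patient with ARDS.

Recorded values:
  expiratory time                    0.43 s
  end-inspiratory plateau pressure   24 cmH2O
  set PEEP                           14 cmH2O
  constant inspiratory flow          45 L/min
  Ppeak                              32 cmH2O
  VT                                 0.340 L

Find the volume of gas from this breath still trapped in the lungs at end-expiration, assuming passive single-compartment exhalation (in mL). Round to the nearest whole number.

Flow: 45 L/min ÷ 60 = 0.75 L/s.
R = (PIP − Pplat)/V̇ = (32 − 24) / 0.75 = 8.0/0.75 = 10.667 cmH2O·s/L.
C = Vt/(Pplat − PEEP) = 340.0 / (24 − 14) = 340.0/10.0 = 34.0 mL/cmH2O.
τ = R × C = 10.667 × 0.034 L/cmH2O = 0.3627 s.
Fraction remaining = e^(−Te/τ) = e^(−0.43/0.3627) = 0.3056.
Trapped volume = 340.0 × 0.3056 = 103.9 mL.

104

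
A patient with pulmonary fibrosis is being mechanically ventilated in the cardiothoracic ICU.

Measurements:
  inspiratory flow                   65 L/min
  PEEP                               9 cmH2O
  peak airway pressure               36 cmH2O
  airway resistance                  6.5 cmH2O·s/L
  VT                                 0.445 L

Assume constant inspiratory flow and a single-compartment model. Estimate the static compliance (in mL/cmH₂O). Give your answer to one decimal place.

Flow: 65 L/min ÷ 60 = 1.0833 L/s.
Equation of motion (constant flow): PIP = Vt/C + R·V̇ + PEEP.
Vt/C = PIP − R·V̇ − PEEP = 36 − 6.5×1.0833 − 9 = 36 − 7.041 − 9 = 19.959 cmH2O.
C = Vt / 19.959 = 445 / 19.959 = 22.296 mL/cmH2O.

22.3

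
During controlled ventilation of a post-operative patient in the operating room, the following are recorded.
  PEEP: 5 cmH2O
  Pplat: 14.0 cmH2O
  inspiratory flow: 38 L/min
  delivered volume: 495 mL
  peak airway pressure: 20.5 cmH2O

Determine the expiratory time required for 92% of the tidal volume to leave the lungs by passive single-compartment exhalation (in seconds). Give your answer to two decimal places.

1.43

Flow: 38 L/min ÷ 60 = 0.6333 L/s.
R = (PIP − Pplat)/V̇ = (20.5 − 14.0) / 0.6333 = 6.5/0.6333 = 10.264 cmH2O·s/L.
C = Vt/(Pplat − PEEP) = 495.0 / (14.0 − 5) = 495.0/9.0 = 55.0 mL/cmH2O.
τ = R × C = 10.264 × 0.055 L/cmH2O = 0.5645 s.
t = −τ·ln(1 − 0.92) = −0.5645·ln(0.08) = 1.426 s.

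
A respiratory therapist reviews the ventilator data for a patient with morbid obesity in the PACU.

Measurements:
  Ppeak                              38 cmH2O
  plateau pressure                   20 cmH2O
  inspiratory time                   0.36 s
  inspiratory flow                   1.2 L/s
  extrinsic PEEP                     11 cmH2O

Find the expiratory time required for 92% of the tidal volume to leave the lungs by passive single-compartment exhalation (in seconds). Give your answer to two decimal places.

Vt = flow × Ti = 1.2 L/s × 0.36 s × 1000 mL/L = 432.0 mL.
R = (PIP − Pplat)/V̇ = (38 − 20) / 1.2 = 18.0/1.2 = 15.0 cmH2O·s/L.
C = Vt/(Pplat − PEEP) = 432.0 / (20 − 11) = 432.0/9.0 = 48.0 mL/cmH2O.
τ = R × C = 15.0 × 0.048 L/cmH2O = 0.72 s.
t = −τ·ln(1 − 0.92) = −0.72·ln(0.08) = 1.819 s.

1.82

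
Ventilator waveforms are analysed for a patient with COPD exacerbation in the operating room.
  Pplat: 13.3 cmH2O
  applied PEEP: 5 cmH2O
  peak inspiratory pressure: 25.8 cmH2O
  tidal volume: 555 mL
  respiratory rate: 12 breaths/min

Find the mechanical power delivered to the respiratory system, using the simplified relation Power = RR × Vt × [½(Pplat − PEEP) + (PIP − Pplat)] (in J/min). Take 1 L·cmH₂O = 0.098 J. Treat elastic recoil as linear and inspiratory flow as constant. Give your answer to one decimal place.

Per-breath work = Vt × [½(Pplat−PEEP) + (PIP−Pplat)] = 0.555 × [0.5×8.3 + 12.5] = 0.555 × 16.65 = 9.241 L·cmH2O.
Power = 12 × 9.241 = 110.89 L·cmH2O/min.
× 0.098 J/(L·cmH2O) → 10.867 J/min.

10.9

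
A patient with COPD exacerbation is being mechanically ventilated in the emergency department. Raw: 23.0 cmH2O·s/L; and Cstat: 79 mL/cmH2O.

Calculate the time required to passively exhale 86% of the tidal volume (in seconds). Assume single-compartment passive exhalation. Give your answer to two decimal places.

3.57

τ = R × C = 23.0 × 79 mL/cmH2O = 23.0 × 0.079 L/cmH2O = 1.817 s.
Exhaled fraction f = 1 − e^(−t/τ) → t = −τ·ln(1 − f) = −1.817·ln(0.14) = 3.572 s.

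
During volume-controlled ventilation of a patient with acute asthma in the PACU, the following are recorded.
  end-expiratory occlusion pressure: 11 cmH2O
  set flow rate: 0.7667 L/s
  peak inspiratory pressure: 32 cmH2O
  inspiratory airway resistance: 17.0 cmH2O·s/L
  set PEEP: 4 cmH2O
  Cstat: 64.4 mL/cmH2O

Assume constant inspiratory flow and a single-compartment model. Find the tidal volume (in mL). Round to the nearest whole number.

Total PEEP = 11 cmH2O (set 4 + intrinsic 7); this is the baseline alveolar pressure.
Equation of motion (constant flow): PIP = Vt/C + R·V̇ + PEEP.
Vt/C = PIP − R·V̇ − PEEP = 32 − 13.034 − 11 = 7.966 cmH2O.
Vt = C × 7.966 = 64.4 × 7.966 = 513.01 mL.

513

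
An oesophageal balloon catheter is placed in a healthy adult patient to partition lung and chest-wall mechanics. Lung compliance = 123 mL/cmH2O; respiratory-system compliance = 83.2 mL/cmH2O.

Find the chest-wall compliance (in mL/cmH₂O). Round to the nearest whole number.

1/Ccw = 1/Crs − 1/CL.
1/Ccw = 1/83.2 − 1/123 = 0.003889.
Ccw = 257.14 mL/cmH2O.

257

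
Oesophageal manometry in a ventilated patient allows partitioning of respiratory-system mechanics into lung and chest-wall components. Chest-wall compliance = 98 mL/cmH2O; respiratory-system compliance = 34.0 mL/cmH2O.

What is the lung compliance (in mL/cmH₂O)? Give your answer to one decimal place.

52.1

1/CL = 1/Crs − 1/Ccw.
1/CL = 1/34.0 − 1/98 = 0.01921.
CL = 52.056 mL/cmH2O.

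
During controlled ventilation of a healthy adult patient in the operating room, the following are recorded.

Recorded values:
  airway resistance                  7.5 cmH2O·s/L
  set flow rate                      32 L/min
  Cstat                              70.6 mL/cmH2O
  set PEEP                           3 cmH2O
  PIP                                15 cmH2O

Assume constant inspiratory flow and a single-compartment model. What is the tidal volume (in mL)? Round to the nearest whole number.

Flow: 32 L/min ÷ 60 = 0.5333 L/s.
Equation of motion (constant flow): PIP = Vt/C + R·V̇ + PEEP.
Vt/C = PIP − R·V̇ − PEEP = 15 − 4.0 − 3 = 8.0 cmH2O.
Vt = C × 8.0 = 70.6 × 8.0 = 564.8 mL.

565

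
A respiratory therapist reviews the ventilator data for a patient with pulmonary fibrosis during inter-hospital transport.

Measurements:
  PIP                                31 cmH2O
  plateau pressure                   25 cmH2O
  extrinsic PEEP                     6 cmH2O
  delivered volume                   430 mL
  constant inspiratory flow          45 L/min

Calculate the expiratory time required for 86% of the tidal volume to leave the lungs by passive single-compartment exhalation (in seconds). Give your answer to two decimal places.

Flow: 45 L/min ÷ 60 = 0.75 L/s.
R = (PIP − Pplat)/V̇ = (31 − 25) / 0.75 = 6.0/0.75 = 8.0 cmH2O·s/L.
C = Vt/(Pplat − PEEP) = 430.0 / (25 − 6) = 430.0/19.0 = 22.632 mL/cmH2O.
τ = R × C = 8.0 × 0.02263 L/cmH2O = 0.181 s.
t = −τ·ln(1 − 0.86) = −0.181·ln(0.14) = 0.3559 s.

0.36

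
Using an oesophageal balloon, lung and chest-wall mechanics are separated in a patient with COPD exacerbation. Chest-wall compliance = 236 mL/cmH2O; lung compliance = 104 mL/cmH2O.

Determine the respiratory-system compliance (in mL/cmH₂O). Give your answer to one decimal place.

72.2

Lung and chest wall are elastances in series: 1/Crs = 1/CL + 1/Ccw.
1/Crs = 1/104 + 1/236 = 0.01385.
Crs = 72.202 mL/cmH2O.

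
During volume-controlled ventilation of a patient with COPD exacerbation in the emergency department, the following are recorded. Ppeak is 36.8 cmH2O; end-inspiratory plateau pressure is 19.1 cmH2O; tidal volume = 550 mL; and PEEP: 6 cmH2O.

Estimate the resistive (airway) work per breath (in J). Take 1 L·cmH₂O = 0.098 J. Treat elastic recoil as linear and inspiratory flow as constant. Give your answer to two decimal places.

0.95

With constant inspiratory flow the resistive pressure is constant at PIP − Pplat = 36.8 − 19.1 = 17.7 cmH2O, so resistive work = 17.7 × 0.550 = 9.735 L·cmH2O.
× 0.098 J/(L·cmH2O) → 0.954 J.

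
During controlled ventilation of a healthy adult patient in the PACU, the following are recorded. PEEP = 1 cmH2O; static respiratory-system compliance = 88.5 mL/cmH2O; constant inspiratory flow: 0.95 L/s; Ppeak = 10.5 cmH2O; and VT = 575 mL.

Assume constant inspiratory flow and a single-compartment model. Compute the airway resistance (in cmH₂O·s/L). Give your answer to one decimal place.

Equation of motion (constant flow): PIP = Vt/C + R·V̇ + PEEP.
R·V̇ = PIP − Vt/C − PEEP = 10.5 − 575/88.5 − 1 = 10.5 − 6.497 − 1 = 3.003 cmH2O.
R = 3.003 / 0.95 = 3.161 cmH2O·s/L.

3.2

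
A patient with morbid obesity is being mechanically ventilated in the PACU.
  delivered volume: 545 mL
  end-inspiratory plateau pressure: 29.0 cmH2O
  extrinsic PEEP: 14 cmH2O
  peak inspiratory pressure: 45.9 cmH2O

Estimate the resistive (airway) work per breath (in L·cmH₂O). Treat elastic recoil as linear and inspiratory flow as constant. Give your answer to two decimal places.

9.21

With constant inspiratory flow the resistive pressure is constant at PIP − Pplat = 45.9 − 29.0 = 16.9 cmH2O, so resistive work = 16.9 × 0.545 = 9.211 L·cmH2O.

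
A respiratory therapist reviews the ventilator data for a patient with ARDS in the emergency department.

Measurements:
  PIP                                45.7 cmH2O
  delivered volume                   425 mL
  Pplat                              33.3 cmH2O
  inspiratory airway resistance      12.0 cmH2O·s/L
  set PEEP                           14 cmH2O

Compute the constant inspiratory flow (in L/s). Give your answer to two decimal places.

1.03

flow = (PIP − Pplat) / Raw = 12.4 / 12.0 = 1.033 L/s.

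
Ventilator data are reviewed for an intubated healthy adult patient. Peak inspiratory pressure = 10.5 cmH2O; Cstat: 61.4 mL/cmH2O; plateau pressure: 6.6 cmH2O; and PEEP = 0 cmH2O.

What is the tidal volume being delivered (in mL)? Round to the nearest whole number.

405

Vt = Cstat × (Pplat − PEEP) = 61.4 × (6.6 − 0) = 61.4 × 6.6 = 405.24 mL.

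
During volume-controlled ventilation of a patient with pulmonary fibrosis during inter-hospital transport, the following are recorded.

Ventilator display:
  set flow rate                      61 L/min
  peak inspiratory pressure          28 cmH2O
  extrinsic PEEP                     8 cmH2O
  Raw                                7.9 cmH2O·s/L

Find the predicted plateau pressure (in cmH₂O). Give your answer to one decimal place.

20.0

Flow: 61 L/min ÷ 60 = 1.0167 L/s.
Pplat = PIP − Raw × flow = 28 − 7.9 × 1.0167 = 28 − 8.032 = 19.968 cmH2O.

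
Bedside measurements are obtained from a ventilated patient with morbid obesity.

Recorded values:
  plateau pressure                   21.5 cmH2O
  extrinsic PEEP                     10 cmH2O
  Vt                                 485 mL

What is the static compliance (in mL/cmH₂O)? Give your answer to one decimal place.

42.2

Cstat = Vt / (Pplat − PEEP) = 485 / (21.5 − 10) = 485 / 11.5 = 42.174 mL/cmH2O.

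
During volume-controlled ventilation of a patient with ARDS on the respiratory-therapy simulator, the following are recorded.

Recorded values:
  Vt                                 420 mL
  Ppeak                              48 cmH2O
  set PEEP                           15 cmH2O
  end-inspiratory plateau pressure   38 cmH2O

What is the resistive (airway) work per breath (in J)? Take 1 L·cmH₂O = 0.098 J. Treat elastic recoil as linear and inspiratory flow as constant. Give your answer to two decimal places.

With constant inspiratory flow the resistive pressure is constant at PIP − Pplat = 48 − 38 = 10.0 cmH2O, so resistive work = 10.0 × 0.420 = 4.2 L·cmH2O.
× 0.098 J/(L·cmH2O) → 0.4116 J.

0.41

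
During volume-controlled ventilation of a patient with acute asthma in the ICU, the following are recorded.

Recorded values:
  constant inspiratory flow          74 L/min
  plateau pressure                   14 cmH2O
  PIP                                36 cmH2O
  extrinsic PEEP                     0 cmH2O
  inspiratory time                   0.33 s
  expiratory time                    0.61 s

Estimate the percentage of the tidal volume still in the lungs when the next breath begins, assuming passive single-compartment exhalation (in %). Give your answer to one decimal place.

30.8

Flow: 74 L/min ÷ 60 = 1.2333 L/s.
Vt = flow × Ti = 1.2333 L/s × 0.33 s × 1000 mL/L = 406.99 mL.
R = (PIP − Pplat)/V̇ = (36 − 14) / 1.2333 = 22.0/1.2333 = 17.838 cmH2O·s/L.
C = Vt/(Pplat − PEEP) = 406.99 / (14 − 0) = 406.99/14.0 = 29.071 mL/cmH2O.
τ = R × C = 17.838 × 0.02907 L/cmH2O = 0.5186 s.
Fraction remaining at end-expiration = e^(−Te/τ) = e^(−0.61/0.5186) = 0.3084 → 30.84%.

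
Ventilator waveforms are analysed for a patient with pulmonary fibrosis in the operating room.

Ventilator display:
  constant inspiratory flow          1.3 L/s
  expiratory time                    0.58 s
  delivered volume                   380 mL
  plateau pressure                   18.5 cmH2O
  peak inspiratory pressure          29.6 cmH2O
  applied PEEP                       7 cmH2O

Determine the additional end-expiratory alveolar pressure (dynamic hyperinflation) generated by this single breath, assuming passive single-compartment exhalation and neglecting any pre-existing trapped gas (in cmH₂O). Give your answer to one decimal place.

R = (PIP − Pplat)/V̇ = (29.6 − 18.5) / 1.3 = 11.1/1.3 = 8.538 cmH2O·s/L.
C = Vt/(Pplat − PEEP) = 380.0 / (18.5 − 7) = 380.0/11.5 = 33.043 mL/cmH2O.
τ = R × C = 8.538 × 0.03304 L/cmH2O = 0.2821 s.
Fraction remaining = e^(−Te/τ) = e^(−0.58/0.2821) = 0.128; trapped volume = 380.0 × 0.128 = 48.64 mL.
Additional alveolar pressure from trapping ≈ V_trapped / C = 48.64 / 33.043 = 1.472 cmH2O.

1.5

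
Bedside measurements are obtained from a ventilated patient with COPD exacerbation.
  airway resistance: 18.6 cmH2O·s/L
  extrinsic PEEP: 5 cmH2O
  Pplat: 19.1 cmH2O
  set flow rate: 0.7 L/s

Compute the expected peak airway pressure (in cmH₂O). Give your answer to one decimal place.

32.1

PIP = Pplat + Raw × flow = 19.1 + 18.6 × 0.7 = 19.1 + 13.02 = 32.12 cmH2O.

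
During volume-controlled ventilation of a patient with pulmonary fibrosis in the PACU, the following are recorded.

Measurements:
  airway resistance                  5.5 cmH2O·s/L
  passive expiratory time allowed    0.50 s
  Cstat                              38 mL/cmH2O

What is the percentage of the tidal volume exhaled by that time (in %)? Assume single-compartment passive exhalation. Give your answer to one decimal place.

90.9

τ = R × C = 5.5 × 38 mL/cmH2O = 5.5 × 0.038 L/cmH2O = 0.209 s.
Passive exhalation: V(t)/V₀ = e^(−t/τ) = e^(−0.50/0.209) = 0.09142.
Fraction exhaled = 1 − 0.09142 = 0.9086 → 90.86%.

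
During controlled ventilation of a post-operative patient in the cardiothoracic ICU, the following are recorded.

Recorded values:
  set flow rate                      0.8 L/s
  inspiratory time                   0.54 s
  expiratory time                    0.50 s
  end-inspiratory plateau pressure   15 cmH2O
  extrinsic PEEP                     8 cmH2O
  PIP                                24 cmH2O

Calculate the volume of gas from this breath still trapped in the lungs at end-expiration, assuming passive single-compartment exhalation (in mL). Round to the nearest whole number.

210

Vt = flow × Ti = 0.8 L/s × 0.54 s × 1000 mL/L = 432.0 mL.
R = (PIP − Pplat)/V̇ = (24 − 15) / 0.8 = 9.0/0.8 = 11.25 cmH2O·s/L.
C = Vt/(Pplat − PEEP) = 432.0 / (15 − 8) = 432.0/7.0 = 61.714 mL/cmH2O.
τ = R × C = 11.25 × 0.06171 L/cmH2O = 0.6942 s.
Fraction remaining = e^(−Te/τ) = e^(−0.50/0.6942) = 0.4866.
Trapped volume = 432.0 × 0.4866 = 210.21 mL.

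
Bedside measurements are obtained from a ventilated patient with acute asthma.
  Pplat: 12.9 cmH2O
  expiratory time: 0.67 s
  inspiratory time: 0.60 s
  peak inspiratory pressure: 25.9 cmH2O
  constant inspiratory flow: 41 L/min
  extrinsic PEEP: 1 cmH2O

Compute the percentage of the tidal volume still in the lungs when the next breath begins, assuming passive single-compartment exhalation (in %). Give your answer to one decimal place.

36.0

Flow: 41 L/min ÷ 60 = 0.6833 L/s.
Vt = flow × Ti = 0.6833 L/s × 0.60 s × 1000 mL/L = 409.98 mL.
R = (PIP − Pplat)/V̇ = (25.9 − 12.9) / 0.6833 = 13.0/0.6833 = 19.025 cmH2O·s/L.
C = Vt/(Pplat − PEEP) = 409.98 / (12.9 − 1) = 409.98/11.9 = 34.452 mL/cmH2O.
τ = R × C = 19.025 × 0.03445 L/cmH2O = 0.6554 s.
Fraction remaining at end-expiration = e^(−Te/τ) = e^(−0.67/0.6554) = 0.3598 → 35.98%.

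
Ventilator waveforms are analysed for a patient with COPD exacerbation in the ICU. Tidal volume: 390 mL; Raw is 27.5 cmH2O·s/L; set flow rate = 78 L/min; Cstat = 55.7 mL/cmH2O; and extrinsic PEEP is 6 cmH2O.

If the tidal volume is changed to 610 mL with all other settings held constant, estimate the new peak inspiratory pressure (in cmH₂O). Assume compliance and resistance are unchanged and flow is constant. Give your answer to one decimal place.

Flow: 78 L/min ÷ 60 = 1.3 L/s.
PIP = Vt/C + R·V̇ + PEEP (constant-flow equation of motion).
Only the elastic term changes: ΔPIP = ΔVt / C = (610 − 390) / 55.7 = 3.95 cmH2O.
Original PIP = 390/55.7 + 27.5×1.3 + 6 = 48.752 cmH2O; new PIP = 48.752 + (3.95) = 52.702 cmH2O.

52.7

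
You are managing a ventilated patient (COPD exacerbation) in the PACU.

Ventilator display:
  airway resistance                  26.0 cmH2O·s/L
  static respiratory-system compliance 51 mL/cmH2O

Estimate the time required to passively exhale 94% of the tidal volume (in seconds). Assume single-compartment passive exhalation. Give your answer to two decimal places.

3.73

τ = R × C = 26.0 × 51 mL/cmH2O = 26.0 × 0.051 L/cmH2O = 1.326 s.
Exhaled fraction f = 1 − e^(−t/τ) → t = −τ·ln(1 − f) = −1.326·ln(0.06) = 3.731 s.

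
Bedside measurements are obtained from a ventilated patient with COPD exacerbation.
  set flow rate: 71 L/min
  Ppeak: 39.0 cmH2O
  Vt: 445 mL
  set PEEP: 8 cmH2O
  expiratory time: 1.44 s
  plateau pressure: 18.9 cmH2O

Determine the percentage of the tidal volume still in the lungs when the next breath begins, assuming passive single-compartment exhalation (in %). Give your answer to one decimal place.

Flow: 71 L/min ÷ 60 = 1.1833 L/s.
R = (PIP − Pplat)/V̇ = (39.0 − 18.9) / 1.1833 = 20.1/1.1833 = 16.986 cmH2O·s/L.
C = Vt/(Pplat − PEEP) = 445.0 / (18.9 − 8) = 445.0/10.9 = 40.826 mL/cmH2O.
τ = R × C = 16.986 × 0.04083 L/cmH2O = 0.6935 s.
Fraction remaining at end-expiration = e^(−Te/τ) = e^(−1.44/0.6935) = 0.1254 → 12.54%.

12.5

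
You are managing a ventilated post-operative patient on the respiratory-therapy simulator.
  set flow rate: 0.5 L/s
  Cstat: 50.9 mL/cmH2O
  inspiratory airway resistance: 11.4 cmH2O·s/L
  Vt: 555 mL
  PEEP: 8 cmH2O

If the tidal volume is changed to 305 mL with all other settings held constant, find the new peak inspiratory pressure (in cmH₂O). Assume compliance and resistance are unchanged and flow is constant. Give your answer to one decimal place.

19.7

PIP = Vt/C + R·V̇ + PEEP (constant-flow equation of motion).
Only the elastic term changes: ΔPIP = ΔVt / C = (305 − 555) / 50.9 = -4.912 cmH2O.
Original PIP = 555/50.9 + 11.4×0.5 + 8 = 24.604 cmH2O; new PIP = 24.604 + (-4.912) = 19.692 cmH2O.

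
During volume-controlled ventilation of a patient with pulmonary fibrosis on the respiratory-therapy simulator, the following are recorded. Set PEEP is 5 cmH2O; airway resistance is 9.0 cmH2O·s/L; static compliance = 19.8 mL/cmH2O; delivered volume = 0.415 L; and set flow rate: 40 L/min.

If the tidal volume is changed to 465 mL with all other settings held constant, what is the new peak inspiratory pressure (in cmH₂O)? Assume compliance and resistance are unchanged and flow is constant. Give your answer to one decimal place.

Flow: 40 L/min ÷ 60 = 0.6667 L/s.
PIP = Vt/C + R·V̇ + PEEP (constant-flow equation of motion).
Only the elastic term changes: ΔPIP = ΔVt / C = (465 − 415) / 19.8 = 2.525 cmH2O.
Original PIP = 415/19.8 + 9.0×0.6667 + 5 = 31.96 cmH2O; new PIP = 31.96 + (2.525) = 34.485 cmH2O.

34.5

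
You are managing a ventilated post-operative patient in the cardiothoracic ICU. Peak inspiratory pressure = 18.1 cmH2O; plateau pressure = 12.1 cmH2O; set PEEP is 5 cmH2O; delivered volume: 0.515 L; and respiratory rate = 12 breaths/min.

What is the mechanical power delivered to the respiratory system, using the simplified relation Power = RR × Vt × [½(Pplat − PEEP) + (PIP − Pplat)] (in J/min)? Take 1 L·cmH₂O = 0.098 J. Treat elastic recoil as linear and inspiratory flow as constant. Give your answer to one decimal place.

Per-breath work = Vt × [½(Pplat−PEEP) + (PIP−Pplat)] = 0.515 × [0.5×7.1 + 6.0] = 0.515 × 9.55 = 4.918 L·cmH2O.
Power = 12 × 4.918 = 59.016 L·cmH2O/min.
× 0.098 J/(L·cmH2O) → 5.784 J/min.

5.8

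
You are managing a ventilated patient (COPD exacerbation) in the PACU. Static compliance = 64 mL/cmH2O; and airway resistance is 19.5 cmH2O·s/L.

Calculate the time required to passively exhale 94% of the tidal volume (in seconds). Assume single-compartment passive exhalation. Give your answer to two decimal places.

3.51

τ = R × C = 19.5 × 64 mL/cmH2O = 19.5 × 0.064 L/cmH2O = 1.248 s.
Exhaled fraction f = 1 − e^(−t/τ) → t = −τ·ln(1 − f) = −1.248·ln(0.06) = 3.511 s.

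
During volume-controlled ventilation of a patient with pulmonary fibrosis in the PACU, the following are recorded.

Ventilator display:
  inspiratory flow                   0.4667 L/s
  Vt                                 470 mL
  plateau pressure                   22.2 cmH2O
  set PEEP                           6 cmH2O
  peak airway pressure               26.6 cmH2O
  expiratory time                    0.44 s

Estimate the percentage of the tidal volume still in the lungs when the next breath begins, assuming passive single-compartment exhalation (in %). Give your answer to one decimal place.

R = (PIP − Pplat)/V̇ = (26.6 − 22.2) / 0.4667 = 4.4/0.4667 = 9.428 cmH2O·s/L.
C = Vt/(Pplat − PEEP) = 470.0 / (22.2 − 6) = 470.0/16.2 = 29.012 mL/cmH2O.
τ = R × C = 9.428 × 0.02901 L/cmH2O = 0.2735 s.
Fraction remaining at end-expiration = e^(−Te/τ) = e^(−0.44/0.2735) = 0.2001 → 20.01%.

20.0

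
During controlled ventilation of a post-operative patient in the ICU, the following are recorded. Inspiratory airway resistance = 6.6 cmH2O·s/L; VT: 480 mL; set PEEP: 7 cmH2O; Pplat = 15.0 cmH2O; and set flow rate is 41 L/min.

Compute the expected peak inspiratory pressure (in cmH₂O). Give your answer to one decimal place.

Flow: 41 L/min ÷ 60 = 0.6833 L/s.
PIP = Pplat + Raw × flow = 15.0 + 6.6 × 0.6833 = 15.0 + 4.51 = 19.51 cmH2O.

19.5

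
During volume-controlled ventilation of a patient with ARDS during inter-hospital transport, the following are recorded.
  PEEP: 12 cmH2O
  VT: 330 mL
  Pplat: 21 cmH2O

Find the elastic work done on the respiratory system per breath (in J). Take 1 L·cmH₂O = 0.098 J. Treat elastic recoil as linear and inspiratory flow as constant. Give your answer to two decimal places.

Elastic work ≈ ½ × (Pplat − PEEP) × Vt = 0.5 × (21 − 12) × 0.330 L = 0.5 × 9.0 × 0.330 = 1.485 L·cmH2O.
× 0.098 J/(L·cmH2O) → 0.1455 J.

0.15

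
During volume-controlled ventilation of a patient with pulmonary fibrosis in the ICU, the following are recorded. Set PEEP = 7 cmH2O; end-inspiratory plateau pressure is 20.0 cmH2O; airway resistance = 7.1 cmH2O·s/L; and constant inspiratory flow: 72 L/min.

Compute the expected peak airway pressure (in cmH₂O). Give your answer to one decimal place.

Flow: 72 L/min ÷ 60 = 1.2 L/s.
PIP = Pplat + Raw × flow = 20.0 + 7.1 × 1.2 = 20.0 + 8.52 = 28.52 cmH2O.

28.5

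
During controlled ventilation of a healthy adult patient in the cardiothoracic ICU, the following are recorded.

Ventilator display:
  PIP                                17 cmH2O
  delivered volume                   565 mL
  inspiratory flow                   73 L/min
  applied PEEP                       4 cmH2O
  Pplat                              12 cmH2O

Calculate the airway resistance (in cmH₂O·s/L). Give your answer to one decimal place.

Flow: 73 L/min ÷ 60 = 1.2167 L/s.
Raw = (PIP − Pplat) / flow = (17 − 12) / 1.2167 = 5.0 / 1.2167 = 4.109 cmH2O·s/L.

4.1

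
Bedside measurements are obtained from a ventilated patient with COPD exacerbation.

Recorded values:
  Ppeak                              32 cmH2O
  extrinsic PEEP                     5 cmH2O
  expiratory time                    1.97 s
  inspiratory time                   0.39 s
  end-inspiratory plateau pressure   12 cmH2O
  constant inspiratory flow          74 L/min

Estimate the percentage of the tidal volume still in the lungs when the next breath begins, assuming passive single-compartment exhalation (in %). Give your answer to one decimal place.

Flow: 74 L/min ÷ 60 = 1.2333 L/s.
Vt = flow × Ti = 1.2333 L/s × 0.39 s × 1000 mL/L = 480.99 mL.
R = (PIP − Pplat)/V̇ = (32 − 12) / 1.2333 = 20.0/1.2333 = 16.217 cmH2O·s/L.
C = Vt/(Pplat − PEEP) = 480.99 / (12 − 5) = 480.99/7.0 = 68.713 mL/cmH2O.
τ = R × C = 16.217 × 0.06871 L/cmH2O = 1.114 s.
Fraction remaining at end-expiration = e^(−Te/τ) = e^(−1.97/1.114) = 0.1706 → 17.06%.

17.1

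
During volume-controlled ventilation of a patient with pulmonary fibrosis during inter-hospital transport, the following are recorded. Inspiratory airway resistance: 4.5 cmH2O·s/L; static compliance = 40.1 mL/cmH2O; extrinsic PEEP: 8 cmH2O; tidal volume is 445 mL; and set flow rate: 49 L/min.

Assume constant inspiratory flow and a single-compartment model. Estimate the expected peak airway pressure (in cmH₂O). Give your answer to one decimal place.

Flow: 49 L/min ÷ 60 = 0.8167 L/s.
Equation of motion (constant flow): PIP = Vt/C + R·V̇ + PEEP.
PIP = 445/40.1 + 4.5×0.8167 + 8 = 11.097 + 3.675 + 8 = 22.772 cmH2O.

22.8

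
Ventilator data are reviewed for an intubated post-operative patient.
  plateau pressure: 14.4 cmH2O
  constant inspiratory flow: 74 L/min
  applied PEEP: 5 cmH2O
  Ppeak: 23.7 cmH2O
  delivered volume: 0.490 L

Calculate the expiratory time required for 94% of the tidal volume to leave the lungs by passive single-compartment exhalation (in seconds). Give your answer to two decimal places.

1.11

Flow: 74 L/min ÷ 60 = 1.2333 L/s.
R = (PIP − Pplat)/V̇ = (23.7 − 14.4) / 1.2333 = 9.3/1.2333 = 7.541 cmH2O·s/L.
C = Vt/(Pplat − PEEP) = 490.0 / (14.4 − 5) = 490.0/9.4 = 52.128 mL/cmH2O.
τ = R × C = 7.541 × 0.05213 L/cmH2O = 0.3931 s.
t = −τ·ln(1 − 0.94) = −0.3931·ln(0.06) = 1.106 s.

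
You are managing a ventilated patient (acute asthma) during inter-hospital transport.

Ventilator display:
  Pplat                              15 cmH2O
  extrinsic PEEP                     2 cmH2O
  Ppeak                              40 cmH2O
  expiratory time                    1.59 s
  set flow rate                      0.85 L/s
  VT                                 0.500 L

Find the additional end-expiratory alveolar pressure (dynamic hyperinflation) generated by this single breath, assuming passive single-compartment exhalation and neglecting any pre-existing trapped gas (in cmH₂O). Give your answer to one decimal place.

R = (PIP − Pplat)/V̇ = (40 − 15) / 0.85 = 25.0/0.85 = 29.412 cmH2O·s/L.
C = Vt/(Pplat − PEEP) = 500.0 / (15 − 2) = 500.0/13.0 = 38.462 mL/cmH2O.
τ = R × C = 29.412 × 0.03846 L/cmH2O = 1.131 s.
Fraction remaining = e^(−Te/τ) = e^(−1.59/1.131) = 0.2452; trapped volume = 500.0 × 0.2452 = 122.6 mL.
Additional alveolar pressure from trapping ≈ V_trapped / C = 122.6 / 38.462 = 3.188 cmH2O.

3.2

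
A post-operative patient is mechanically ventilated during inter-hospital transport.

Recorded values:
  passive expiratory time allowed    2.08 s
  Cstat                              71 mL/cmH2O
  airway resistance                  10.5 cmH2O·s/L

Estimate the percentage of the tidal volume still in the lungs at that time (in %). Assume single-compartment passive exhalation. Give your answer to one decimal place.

τ = R × C = 10.5 × 71 mL/cmH2O = 10.5 × 0.071 L/cmH2O = 0.7455 s.
Passive exhalation: V(t)/V₀ = e^(−t/τ) = e^(−2.08/0.7455) = 0.06142.
Fraction remaining = 0.06142 → 6.142%.

6.1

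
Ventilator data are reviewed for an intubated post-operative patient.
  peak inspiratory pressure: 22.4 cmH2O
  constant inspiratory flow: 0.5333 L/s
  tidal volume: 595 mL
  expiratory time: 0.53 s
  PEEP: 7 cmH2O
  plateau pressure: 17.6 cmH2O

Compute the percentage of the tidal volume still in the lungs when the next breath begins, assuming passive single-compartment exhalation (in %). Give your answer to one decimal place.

35.0

R = (PIP − Pplat)/V̇ = (22.4 − 17.6) / 0.5333 = 4.8/0.5333 = 9.001 cmH2O·s/L.
C = Vt/(Pplat − PEEP) = 595.0 / (17.6 − 7) = 595.0/10.6 = 56.132 mL/cmH2O.
τ = R × C = 9.001 × 0.05613 L/cmH2O = 0.5052 s.
Fraction remaining at end-expiration = e^(−Te/τ) = e^(−0.53/0.5052) = 0.3503 → 35.03%.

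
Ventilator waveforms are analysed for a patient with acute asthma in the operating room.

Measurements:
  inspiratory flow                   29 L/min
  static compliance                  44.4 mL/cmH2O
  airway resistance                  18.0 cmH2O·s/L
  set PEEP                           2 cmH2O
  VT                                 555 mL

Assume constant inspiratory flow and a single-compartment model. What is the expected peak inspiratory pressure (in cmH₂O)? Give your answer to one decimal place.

Flow: 29 L/min ÷ 60 = 0.4833 L/s.
Equation of motion (constant flow): PIP = Vt/C + R·V̇ + PEEP.
PIP = 555/44.4 + 18.0×0.4833 + 2 = 12.5 + 8.699 + 2 = 23.199 cmH2O.

23.2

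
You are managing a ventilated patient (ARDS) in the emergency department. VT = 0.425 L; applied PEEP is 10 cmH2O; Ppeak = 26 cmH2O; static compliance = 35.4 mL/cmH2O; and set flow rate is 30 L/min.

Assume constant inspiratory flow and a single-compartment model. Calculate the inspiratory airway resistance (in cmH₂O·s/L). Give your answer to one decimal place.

Flow: 30 L/min ÷ 60 = 0.5 L/s.
Equation of motion (constant flow): PIP = Vt/C + R·V̇ + PEEP.
R·V̇ = PIP − Vt/C − PEEP = 26 − 425/35.4 − 10 = 26 − 12.006 − 10 = 3.994 cmH2O.
R = 3.994 / 0.5 = 7.988 cmH2O·s/L.

8.0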